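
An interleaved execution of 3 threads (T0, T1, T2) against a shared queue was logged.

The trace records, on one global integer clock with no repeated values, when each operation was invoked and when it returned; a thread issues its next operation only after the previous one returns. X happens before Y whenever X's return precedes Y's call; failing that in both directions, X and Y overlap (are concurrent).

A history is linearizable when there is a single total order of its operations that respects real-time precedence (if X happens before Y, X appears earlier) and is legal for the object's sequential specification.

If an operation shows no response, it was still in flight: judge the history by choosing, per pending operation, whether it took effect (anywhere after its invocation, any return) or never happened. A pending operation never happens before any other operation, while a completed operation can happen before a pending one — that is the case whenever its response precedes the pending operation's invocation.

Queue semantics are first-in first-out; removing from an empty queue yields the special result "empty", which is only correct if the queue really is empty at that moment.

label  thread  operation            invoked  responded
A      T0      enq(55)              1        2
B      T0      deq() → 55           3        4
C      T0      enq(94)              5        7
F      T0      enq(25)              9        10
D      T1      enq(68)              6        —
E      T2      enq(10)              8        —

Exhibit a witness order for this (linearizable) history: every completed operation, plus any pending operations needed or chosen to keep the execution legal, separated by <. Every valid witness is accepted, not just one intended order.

A < B < C < D < E < F

1. A enq(55), leaving queue <55>
2. B deq() → 55, leaving queue <>
3. C enq(94), leaving queue <94>
4. D enq(68) (pending, included), leaving queue <94,68>
5. E enq(10) (pending, included), leaving queue <94,68,10>
6. F enq(25), leaving queue <94,68,10,25>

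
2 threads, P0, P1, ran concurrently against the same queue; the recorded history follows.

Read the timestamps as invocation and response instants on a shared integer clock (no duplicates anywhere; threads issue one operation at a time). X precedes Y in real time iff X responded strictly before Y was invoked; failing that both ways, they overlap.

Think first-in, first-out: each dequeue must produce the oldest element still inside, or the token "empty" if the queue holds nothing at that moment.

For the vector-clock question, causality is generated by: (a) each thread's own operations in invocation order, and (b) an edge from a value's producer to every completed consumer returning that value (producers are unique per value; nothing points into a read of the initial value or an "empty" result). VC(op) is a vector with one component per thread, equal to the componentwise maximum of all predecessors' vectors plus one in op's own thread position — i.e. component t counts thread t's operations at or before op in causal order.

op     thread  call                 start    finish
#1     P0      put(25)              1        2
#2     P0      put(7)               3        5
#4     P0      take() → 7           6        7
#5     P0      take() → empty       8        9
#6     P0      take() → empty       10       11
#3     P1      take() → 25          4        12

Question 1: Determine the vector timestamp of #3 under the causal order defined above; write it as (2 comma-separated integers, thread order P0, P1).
Answer: (1, 1)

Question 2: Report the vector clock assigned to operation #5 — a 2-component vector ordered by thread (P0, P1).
Answer: (4, 0)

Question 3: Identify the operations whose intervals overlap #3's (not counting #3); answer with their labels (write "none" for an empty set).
Answer: #2, #4, #5, #6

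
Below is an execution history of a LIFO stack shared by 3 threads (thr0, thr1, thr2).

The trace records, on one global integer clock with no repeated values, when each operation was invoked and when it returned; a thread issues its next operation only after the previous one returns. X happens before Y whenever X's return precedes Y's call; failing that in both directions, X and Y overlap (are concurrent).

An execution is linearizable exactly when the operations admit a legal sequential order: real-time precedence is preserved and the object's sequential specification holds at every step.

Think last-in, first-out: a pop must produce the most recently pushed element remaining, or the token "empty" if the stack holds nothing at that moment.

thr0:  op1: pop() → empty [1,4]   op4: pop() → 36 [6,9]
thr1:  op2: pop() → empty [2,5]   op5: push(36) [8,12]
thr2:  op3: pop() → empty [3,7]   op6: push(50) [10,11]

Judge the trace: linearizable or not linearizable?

one valid linearization: op1, op2, op3, op5, op4, op6
1. op1 pop() → empty, leaving stack <>
2. op2 pop() → empty, leaving stack <>
3. op3 pop() → empty, leaving stack <>
4. op5 push(36), leaving stack <36>
5. op4 pop() → 36, leaving stack <>
6. op6 push(50), leaving stack <50>

linearizable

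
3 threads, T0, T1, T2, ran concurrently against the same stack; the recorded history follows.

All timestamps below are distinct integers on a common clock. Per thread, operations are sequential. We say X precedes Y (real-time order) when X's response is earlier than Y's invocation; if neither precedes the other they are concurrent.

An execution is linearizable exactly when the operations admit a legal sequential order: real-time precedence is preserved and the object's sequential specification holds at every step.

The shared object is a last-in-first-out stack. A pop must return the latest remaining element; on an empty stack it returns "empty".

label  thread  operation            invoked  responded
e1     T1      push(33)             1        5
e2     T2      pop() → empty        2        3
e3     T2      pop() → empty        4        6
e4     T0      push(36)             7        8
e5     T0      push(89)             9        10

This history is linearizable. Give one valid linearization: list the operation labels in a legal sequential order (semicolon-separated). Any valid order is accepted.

e2; e3; e1; e4; e5

step 1: e2 pop() → empty — stack <>
step 2: e3 pop() → empty — stack <>
step 3: e1 push(33) — stack <33>
step 4: e4 push(36) — stack <33,36>
step 5: e5 push(89) — stack <33,36,89>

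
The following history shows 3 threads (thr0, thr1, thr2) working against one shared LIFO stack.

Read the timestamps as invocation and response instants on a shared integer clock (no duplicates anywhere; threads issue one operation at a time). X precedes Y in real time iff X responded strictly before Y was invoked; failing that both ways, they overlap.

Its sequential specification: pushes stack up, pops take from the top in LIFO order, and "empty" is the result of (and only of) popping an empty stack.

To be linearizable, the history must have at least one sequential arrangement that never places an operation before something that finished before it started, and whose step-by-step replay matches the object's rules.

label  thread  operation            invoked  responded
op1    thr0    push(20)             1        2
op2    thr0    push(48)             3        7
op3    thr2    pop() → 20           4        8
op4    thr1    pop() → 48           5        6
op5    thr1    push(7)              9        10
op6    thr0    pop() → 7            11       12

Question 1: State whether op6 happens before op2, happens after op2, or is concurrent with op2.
after

op6 spans [11,12], op2 spans [3,7]
resp(op2)=7 < inv(op6)=11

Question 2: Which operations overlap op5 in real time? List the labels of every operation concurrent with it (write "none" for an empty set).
none

overlap test against op5 [9,10]: concurrent iff the interval meets 9..10
op1 [1,2]: before
op2 [3,7]: before
op3 [4,8]: before
op4 [5,6]: before
op6 [11,12]: after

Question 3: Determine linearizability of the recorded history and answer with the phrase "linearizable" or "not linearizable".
linearizable

one valid linearization: op1, op2, op4, op3, op5, op6
step 1: op1 push(20) — stack <20>
step 2: op2 push(48) — stack <20,48>
step 3: op4 pop() → 48 — stack <20>
step 4: op3 pop() → 20 — stack <>
step 5: op5 push(7) — stack <7>
step 6: op6 pop() → 7 — stack <>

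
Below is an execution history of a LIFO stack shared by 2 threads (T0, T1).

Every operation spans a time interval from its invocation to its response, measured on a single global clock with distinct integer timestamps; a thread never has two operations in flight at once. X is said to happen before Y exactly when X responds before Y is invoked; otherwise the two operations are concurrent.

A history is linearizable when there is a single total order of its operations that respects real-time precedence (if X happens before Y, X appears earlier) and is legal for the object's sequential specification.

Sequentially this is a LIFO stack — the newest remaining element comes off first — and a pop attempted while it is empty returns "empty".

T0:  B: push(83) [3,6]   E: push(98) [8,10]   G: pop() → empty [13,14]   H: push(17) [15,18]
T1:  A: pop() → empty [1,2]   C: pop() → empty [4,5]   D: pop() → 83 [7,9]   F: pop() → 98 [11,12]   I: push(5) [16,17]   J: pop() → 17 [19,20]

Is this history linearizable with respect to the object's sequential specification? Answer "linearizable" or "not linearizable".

linearizable

a witness: A, C, B, D, E, F, G, I, H, J
after step 1 (A pop() → empty): stack <>
after step 2 (C pop() → empty): stack <>
after step 3 (B push(83)): stack <83>
after step 4 (D pop() → 83): stack <>
after step 5 (E push(98)): stack <98>
after step 6 (F pop() → 98): stack <>
after step 7 (G pop() → empty): stack <>
after step 8 (I push(5)): stack <5>
after step 9 (H push(17)): stack <5,17>
after step 10 (J pop() → 17): stack <5>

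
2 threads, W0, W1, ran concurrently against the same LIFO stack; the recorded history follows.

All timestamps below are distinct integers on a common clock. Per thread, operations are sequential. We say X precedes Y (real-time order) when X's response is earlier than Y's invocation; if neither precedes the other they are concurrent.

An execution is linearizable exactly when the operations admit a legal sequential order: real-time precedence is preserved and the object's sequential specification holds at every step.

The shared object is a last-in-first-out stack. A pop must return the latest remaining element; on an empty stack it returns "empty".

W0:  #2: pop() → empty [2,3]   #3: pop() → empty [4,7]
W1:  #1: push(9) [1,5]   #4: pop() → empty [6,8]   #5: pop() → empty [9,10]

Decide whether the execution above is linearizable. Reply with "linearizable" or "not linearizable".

not linearizable

cut after 7 events: linearizable; cut after 8 events (#4 responds, time 8): not linearizable
4 completed operations, 5 real-time-consistent orders — every LIFO stack replay fails
for example #1, #2, #3, #4 fails at step 2: #2 pop() → empty is not legal there
for example #1, #2, #4, #3 fails at step 2: #2 pop() → empty is not legal there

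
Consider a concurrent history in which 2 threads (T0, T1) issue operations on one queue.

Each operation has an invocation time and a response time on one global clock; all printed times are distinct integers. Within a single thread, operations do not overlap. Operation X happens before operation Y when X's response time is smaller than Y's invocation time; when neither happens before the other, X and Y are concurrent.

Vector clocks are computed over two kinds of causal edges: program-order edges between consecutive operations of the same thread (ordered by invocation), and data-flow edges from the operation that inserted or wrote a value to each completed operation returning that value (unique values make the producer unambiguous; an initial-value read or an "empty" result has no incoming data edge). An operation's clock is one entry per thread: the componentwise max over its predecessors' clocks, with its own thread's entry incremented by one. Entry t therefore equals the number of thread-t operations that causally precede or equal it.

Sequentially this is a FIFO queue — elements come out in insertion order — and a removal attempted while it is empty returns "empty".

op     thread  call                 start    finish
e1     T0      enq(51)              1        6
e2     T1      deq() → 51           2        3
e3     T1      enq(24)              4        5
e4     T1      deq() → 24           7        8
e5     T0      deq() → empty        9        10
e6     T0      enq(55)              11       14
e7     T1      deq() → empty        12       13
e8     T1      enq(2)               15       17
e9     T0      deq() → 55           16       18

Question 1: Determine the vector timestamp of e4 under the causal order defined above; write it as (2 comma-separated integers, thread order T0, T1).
e1, invoked 1, has no incoming edges; only T0's bump applies → (1, 0)
from VC(e1)=(1, 0), e2 (invoked 2) maxes components and bumps T1 → (1, 1)
from VC(e1)=(1, 0), e5 (invoked 9) maxes components and bumps T0 → (2, 0)
from VC(e2)=(1, 1), e3 (invoked 4) maxes components and bumps T1 → (1, 2)
from VC(e5)=(2, 0), e6 (invoked 11) maxes components and bumps T0 → (3, 0)
from VC(e3)=(1, 2), e4 (invoked 7) maxes components and bumps T1 → (1, 3)
from VC(e6)=(3, 0), e9 (invoked 16) maxes components and bumps T0 → (4, 0)
from VC(e4)=(1, 3), e7 (invoked 12) maxes components and bumps T1 → (1, 4)
from VC(e7)=(1, 4), e8 (invoked 15) maxes components and bumps T1 → (1, 5)
target: VC(e4) = (1, 3)

(1, 3)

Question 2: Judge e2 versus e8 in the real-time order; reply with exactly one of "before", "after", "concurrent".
e2 spans [2,3], e8 spans [15,17]
resp(e2)=3 < inv(e8)=15

before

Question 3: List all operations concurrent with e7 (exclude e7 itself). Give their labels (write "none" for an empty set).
e7 spans [12,13]; an op avoiding the whole window 12..13 is ordered, any other is concurrent
e1 [1,6]: before
e2 [2,3]: before
e3 [4,5]: before
e4 [7,8]: before
e5 [9,10]: before
e6 [11,14]: concurrent
e8 [15,17]: after
e9 [16,18]: after

e6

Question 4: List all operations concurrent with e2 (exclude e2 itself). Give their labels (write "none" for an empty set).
e2 runs from 2 to 3; window-overlapping ops are concurrent
e1 [1,6]: concurrent
e3 [4,5]: after
e4 [7,8]: after
e5 [9,10]: after
e6 [11,14]: after
e7 [12,13]: after
e8 [15,17]: after
e9 [16,18]: after

e1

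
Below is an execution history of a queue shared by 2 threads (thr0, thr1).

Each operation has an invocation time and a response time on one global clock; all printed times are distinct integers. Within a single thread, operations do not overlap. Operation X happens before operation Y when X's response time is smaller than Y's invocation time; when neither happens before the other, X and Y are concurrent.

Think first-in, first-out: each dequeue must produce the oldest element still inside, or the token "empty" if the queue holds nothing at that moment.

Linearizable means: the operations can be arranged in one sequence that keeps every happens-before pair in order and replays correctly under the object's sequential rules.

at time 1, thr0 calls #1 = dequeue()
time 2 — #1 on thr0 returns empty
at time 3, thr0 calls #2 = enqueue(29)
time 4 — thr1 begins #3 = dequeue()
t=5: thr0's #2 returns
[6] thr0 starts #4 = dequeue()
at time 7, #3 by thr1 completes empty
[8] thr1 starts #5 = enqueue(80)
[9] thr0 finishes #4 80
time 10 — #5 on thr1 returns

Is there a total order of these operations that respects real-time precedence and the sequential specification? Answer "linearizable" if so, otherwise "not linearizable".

not linearizable

cut after 8 events: linearizable; cut after 9 events (#4 responds, time 9): not linearizable
every one of the 3 real-time-consistent orders over 4 completed queue ops fails the sequential spec
every completion of the 1 pending operation (#5) was checked; none linearizes
take #1, #2, #3, #4 (pending dropped): step 3 already fails, because #3 dequeue() → empty cannot occur there
take #1, #2, #4, #3 (pending dropped): step 3 already fails, because #4 dequeue() → 80 cannot occur there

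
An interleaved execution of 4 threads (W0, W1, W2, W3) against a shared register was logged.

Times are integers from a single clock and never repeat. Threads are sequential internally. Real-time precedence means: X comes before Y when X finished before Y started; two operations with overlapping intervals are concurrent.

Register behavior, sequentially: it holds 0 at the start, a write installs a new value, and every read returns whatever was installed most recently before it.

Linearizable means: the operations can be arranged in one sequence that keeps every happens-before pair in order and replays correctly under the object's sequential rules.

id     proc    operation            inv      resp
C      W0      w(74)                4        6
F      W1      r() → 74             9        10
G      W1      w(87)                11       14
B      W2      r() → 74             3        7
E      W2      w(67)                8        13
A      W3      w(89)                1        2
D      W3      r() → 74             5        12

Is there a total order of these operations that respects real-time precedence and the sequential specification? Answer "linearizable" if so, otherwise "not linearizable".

witness order: A, C, B, D, F, E, G
after step 1 (A w(89)): value 89
after step 2 (C w(74)): value 74
after step 3 (B r() → 74): value 74
after step 4 (D r() → 74): value 74
after step 5 (F r() → 74): value 74
after step 6 (E w(67)): value 67
after step 7 (G w(87)): value 87

linearizable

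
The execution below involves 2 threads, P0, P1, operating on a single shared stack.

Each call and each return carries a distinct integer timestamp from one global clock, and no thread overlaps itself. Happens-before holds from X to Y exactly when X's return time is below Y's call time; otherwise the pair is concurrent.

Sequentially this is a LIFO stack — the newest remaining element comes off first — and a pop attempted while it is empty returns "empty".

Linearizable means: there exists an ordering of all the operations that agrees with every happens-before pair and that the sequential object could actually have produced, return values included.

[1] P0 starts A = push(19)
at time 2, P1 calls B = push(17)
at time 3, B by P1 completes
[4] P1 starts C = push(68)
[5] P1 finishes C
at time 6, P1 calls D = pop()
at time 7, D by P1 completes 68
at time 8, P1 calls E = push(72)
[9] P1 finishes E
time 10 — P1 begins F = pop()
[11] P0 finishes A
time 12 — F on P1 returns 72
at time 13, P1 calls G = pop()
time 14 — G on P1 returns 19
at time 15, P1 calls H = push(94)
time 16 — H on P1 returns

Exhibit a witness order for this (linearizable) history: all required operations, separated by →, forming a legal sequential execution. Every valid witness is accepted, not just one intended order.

after step 1 (B push(17)): stack <17>
after step 2 (A push(19)): stack <17,19>
after step 3 (C push(68)): stack <17,19,68>
after step 4 (D pop() → 68): stack <17,19>
after step 5 (E push(72)): stack <17,19,72>
after step 6 (F pop() → 72): stack <17,19>
after step 7 (G pop() → 19): stack <17>
after step 8 (H push(94)): stack <17,94>

B → A → C → D → E → F → G → H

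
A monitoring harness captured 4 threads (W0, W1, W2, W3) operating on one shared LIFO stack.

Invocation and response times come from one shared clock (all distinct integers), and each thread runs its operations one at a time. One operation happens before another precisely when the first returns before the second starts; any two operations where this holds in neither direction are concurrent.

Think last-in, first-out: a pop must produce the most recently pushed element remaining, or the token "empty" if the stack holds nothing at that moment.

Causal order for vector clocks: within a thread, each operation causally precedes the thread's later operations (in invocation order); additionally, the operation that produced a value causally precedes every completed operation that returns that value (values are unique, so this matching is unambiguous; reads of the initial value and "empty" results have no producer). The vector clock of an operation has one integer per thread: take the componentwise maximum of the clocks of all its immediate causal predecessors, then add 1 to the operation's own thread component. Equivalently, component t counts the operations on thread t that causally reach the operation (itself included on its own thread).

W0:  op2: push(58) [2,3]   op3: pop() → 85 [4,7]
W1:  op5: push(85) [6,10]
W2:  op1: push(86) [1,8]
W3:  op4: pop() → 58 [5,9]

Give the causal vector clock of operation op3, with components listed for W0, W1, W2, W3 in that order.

op1 (invocation 1): nothing precedes it; W2's component alone gives (0, 0, 1, 0)
op5 (invocation 6): nothing precedes it; W1's component alone gives (0, 1, 0, 0)
op2 (invocation 2): nothing precedes it; W0's component alone gives (1, 0, 0, 0)
op4 (invocation 5): componentwise max over VC(op2)=(1, 0, 0, 0), +1 at W3, giving (1, 0, 0, 1)
op3 (invocation 4): componentwise max over VC(op2)=(1, 0, 0, 0), VC(op5)=(0, 1, 0, 0), +1 at W0, giving (2, 1, 0, 0)
target: VC(op3) = (2, 1, 0, 0)

(2, 1, 0, 0)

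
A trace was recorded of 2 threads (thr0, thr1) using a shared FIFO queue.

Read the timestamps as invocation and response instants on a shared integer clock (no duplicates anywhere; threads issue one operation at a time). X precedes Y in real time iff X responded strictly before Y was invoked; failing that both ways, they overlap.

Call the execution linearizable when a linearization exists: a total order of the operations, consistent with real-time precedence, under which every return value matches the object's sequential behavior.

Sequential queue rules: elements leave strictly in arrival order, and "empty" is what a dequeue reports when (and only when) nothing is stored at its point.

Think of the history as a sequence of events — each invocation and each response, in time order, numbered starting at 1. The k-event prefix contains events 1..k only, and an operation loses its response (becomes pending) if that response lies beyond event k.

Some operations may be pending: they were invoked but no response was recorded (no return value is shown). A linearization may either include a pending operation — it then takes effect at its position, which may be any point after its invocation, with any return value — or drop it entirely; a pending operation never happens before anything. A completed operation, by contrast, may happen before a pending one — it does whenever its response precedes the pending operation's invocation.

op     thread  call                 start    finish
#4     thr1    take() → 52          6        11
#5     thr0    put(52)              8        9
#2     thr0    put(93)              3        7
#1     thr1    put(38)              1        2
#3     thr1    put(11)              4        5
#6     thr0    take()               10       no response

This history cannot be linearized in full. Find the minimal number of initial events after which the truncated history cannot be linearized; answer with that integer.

11

events 1..10 are linearizable, e.g. via #1, #2, #3, #4, #5:
1. #1 put(38), leaving queue <38>
2. #2 put(93), leaving queue <38,93>
3. #3 put(11), leaving queue <38,93,11>
4. #4 take() (pending, included), leaving queue <93,11>
5. #5 put(52), leaving queue <93,11,52>
adding event 11 (#4 responds at 11) leaves no legal real-time order
no completion choice of the 1 pending operation (#6) rescues it — every subset was tried
e.g. #1, #2, #3, #4, #5 (pending dropped): illegal at step 4, since #4 take() → 52 cannot apply there
e.g. #1, #2, #3, #5, #4 (pending dropped): illegal at step 5, since #4 take() → 52 cannot apply there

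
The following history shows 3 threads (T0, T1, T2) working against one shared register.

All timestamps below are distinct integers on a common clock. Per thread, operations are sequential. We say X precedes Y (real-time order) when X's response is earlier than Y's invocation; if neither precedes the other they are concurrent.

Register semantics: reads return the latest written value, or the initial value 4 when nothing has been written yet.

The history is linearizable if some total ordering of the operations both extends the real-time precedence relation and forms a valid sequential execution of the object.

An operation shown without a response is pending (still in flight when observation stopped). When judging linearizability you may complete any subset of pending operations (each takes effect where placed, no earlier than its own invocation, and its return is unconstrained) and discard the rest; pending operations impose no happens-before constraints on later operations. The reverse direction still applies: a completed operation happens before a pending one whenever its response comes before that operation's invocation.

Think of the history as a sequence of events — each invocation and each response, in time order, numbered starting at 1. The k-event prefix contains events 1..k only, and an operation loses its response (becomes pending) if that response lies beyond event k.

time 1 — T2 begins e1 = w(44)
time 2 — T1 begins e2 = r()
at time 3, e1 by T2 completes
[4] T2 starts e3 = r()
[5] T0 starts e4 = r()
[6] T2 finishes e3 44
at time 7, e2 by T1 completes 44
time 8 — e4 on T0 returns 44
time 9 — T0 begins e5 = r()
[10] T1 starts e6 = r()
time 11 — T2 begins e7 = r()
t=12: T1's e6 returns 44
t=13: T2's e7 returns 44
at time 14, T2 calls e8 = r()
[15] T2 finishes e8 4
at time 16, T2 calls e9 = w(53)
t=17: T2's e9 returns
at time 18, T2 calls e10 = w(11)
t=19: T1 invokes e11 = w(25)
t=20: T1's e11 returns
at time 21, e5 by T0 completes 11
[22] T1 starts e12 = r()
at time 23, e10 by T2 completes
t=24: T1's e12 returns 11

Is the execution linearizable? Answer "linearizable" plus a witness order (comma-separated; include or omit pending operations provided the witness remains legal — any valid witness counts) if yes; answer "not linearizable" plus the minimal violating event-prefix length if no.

not linearizable — minimal violating prefix: 15 events

events 1..14 are fine; event 15 — the response of e8 at time 15 — makes the prefix non-linearizable
no legal order exists: 16 real-time-consistent candidates over 7 completed register operations, all rejected
every completion of the 1 pending operation (e5) was checked; none linearizes
sample order e1, e2, e3, e4, e6, e7, e8 (pending dropped) stalls at step 7 — e8 r() → 4 has no legal effect
sample order e1, e2, e3, e4, e7, e6, e8 (pending dropped) stalls at step 7 — e8 r() → 4 has no legal effect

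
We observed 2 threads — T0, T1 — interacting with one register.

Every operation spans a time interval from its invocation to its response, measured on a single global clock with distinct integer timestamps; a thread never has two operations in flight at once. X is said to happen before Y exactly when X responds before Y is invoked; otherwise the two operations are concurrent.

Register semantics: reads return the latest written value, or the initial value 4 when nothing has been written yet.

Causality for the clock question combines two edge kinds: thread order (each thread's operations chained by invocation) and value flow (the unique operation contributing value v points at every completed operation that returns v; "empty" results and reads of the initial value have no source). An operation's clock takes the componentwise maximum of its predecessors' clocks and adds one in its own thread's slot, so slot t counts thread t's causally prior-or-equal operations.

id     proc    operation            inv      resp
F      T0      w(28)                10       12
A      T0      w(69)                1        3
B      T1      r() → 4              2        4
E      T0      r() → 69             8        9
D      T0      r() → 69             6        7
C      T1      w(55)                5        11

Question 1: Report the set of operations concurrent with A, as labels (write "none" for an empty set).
A spans [1,3]: anything still running between times 1 and 3 counts as concurrent
B [2,4]: concurrent
C [5,11]: after
D [6,7]: after
E [8,9]: after
F [10,12]: after

B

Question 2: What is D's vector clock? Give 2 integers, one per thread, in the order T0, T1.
VC(B, invoked at 2): no causal predecessors; +1 on T1 → (0, 1)
VC(A, invoked at 1): no causal predecessors; +1 on T0 → (1, 0)
C, invoked 5, takes VC(B)=(0, 1) under max, adds 1 for T1 → (0, 2)
D, invoked 6, takes VC(A)=(1, 0) under max, adds 1 for T0 → (2, 0)
E, invoked 8, takes VC(A)=(1, 0), VC(D)=(2, 0) under max, adds 1 for T0 → (3, 0)
F, invoked 10, takes VC(E)=(3, 0) under max, adds 1 for T0 → (4, 0)
target: VC(D) = (2, 0)

(2, 0)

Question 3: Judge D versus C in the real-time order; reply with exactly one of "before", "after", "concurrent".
D spans [6,7], C spans [5,11]
the intervals overlap in both directions

concurrent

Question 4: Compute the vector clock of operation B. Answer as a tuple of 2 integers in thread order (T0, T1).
root op B, invoked 2: fresh clock plus T1's own tick → (0, 1)
root op A, invoked 1: fresh clock plus T0's own tick → (1, 0)
from VC(B)=(0, 1), C (invoked 5) maxes components and bumps T1 → (0, 2)
from VC(A)=(1, 0), D (invoked 6) maxes components and bumps T0 → (2, 0)
from VC(A)=(1, 0), VC(D)=(2, 0), E (invoked 8) maxes components and bumps T0 → (3, 0)
from VC(E)=(3, 0), F (invoked 10) maxes components and bumps T0 → (4, 0)
target: VC(B) = (0, 1)

(0, 1)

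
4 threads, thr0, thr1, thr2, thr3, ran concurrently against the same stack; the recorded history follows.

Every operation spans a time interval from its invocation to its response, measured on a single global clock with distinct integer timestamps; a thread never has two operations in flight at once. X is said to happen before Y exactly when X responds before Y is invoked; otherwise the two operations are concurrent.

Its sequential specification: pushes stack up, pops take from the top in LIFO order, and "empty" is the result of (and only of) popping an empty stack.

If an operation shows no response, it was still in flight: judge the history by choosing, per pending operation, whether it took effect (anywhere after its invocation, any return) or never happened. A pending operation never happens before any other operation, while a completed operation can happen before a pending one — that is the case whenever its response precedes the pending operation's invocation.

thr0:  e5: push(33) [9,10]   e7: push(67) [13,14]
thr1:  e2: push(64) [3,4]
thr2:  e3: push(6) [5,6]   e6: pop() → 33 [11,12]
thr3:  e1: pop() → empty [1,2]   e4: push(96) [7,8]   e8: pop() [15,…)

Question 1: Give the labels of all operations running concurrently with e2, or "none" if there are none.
overlap test against e2 [3,4]: concurrent iff the interval meets 3..4
e1 [1,2]: before
e3 [5,6]: after
e4 [7,8]: after
e5 [9,10]: after
e6 [11,12]: after
e7 [13,14]: after
e8 [15,…): after

none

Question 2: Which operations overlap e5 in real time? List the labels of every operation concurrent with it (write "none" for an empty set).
e5 runs from 9 to 10; window-overlapping ops are concurrent
e1 [1,2]: before
e2 [3,4]: before
e3 [5,6]: before
e4 [7,8]: before
e6 [11,12]: after
e7 [13,14]: after
e8 [15,…): after

none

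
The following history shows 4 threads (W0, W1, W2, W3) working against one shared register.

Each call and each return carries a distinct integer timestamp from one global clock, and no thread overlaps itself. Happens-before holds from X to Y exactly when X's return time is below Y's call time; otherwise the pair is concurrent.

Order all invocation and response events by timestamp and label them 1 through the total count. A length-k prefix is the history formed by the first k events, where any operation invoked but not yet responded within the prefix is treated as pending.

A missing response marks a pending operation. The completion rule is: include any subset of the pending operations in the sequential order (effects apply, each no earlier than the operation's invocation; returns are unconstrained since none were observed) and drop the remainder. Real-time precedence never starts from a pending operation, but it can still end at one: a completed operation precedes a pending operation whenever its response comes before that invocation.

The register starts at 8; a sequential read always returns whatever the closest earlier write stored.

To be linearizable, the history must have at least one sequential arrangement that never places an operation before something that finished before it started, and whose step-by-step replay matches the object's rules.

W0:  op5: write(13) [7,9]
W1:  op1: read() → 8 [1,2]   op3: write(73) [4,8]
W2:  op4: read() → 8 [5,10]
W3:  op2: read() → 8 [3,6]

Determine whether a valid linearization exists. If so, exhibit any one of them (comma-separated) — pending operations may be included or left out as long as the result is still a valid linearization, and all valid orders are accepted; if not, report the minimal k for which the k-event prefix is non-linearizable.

1. op1 read() → 8, leaving value 8
2. op2 read() → 8, leaving value 8
3. op4 read() → 8, leaving value 8
4. op3 write(73), leaving value 73
5. op5 write(13), leaving value 13

linearizable — witness: op1, op2, op4, op3, op5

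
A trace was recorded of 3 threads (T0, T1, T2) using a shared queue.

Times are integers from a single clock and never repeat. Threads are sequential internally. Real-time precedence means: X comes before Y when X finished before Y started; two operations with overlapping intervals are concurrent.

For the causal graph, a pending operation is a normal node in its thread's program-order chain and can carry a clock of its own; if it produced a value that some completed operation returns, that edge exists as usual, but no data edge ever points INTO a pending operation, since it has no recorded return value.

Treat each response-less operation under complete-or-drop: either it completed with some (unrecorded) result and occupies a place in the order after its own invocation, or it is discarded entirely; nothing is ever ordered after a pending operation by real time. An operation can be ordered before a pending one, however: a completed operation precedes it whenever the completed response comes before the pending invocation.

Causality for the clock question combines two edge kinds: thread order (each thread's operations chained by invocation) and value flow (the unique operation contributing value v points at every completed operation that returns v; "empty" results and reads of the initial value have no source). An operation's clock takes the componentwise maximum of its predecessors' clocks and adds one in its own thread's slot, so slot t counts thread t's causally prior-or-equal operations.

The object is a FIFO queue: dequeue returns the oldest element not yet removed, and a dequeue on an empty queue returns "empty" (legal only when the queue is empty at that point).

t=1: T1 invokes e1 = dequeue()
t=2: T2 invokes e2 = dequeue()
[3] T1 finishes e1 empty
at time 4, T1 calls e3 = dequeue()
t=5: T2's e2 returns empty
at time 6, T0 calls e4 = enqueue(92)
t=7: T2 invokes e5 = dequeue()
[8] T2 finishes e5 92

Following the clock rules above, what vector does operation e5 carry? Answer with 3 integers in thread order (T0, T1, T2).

(1, 0, 2)

no predecessors for e2 (invoked 2): T2 increments from zero → (0, 0, 1)
no predecessors for e1 (invoked 1): T1 increments from zero → (0, 1, 0)
no predecessors for e4 (invoked 6): T0 increments from zero → (1, 0, 0)
from VC(e1)=(0, 1, 0), e3 (invoked 4) maxes components and bumps T1 → (0, 2, 0)
from VC(e2)=(0, 0, 1), VC(e4)=(1, 0, 0), e5 (invoked 7) maxes components and bumps T2 → (1, 0, 2)
target: VC(e5) = (1, 0, 2)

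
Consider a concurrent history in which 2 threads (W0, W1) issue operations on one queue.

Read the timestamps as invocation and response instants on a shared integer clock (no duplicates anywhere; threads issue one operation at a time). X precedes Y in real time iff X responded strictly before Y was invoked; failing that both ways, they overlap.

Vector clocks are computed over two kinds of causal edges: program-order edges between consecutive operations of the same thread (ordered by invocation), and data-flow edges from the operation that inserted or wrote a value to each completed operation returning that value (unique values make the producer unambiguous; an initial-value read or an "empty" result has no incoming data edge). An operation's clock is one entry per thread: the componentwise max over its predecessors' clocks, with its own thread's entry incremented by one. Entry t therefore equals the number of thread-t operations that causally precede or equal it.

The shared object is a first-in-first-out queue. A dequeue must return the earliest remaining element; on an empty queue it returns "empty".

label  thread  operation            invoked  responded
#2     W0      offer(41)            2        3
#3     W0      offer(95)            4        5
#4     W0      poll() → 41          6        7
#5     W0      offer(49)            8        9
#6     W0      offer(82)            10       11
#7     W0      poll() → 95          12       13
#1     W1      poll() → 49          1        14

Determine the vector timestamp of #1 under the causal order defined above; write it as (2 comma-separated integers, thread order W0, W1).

(4, 1)

VC(#2, invoked at 2): no causal predecessors; +1 on W0 → (1, 0)
from VC(#2)=(1, 0), #3 (invoked 4) maxes components and bumps W0 → (2, 0)
from VC(#2)=(1, 0), VC(#3)=(2, 0), #4 (invoked 6) maxes components and bumps W0 → (3, 0)
from VC(#4)=(3, 0), #5 (invoked 8) maxes components and bumps W0 → (4, 0)
from VC(#5)=(4, 0), #1 (invoked 1) maxes components and bumps W1 → (4, 1)
from VC(#5)=(4, 0), #6 (invoked 10) maxes components and bumps W0 → (5, 0)
from VC(#3)=(2, 0), VC(#6)=(5, 0), #7 (invoked 12) maxes components and bumps W0 → (6, 0)
target: VC(#1) = (4, 1)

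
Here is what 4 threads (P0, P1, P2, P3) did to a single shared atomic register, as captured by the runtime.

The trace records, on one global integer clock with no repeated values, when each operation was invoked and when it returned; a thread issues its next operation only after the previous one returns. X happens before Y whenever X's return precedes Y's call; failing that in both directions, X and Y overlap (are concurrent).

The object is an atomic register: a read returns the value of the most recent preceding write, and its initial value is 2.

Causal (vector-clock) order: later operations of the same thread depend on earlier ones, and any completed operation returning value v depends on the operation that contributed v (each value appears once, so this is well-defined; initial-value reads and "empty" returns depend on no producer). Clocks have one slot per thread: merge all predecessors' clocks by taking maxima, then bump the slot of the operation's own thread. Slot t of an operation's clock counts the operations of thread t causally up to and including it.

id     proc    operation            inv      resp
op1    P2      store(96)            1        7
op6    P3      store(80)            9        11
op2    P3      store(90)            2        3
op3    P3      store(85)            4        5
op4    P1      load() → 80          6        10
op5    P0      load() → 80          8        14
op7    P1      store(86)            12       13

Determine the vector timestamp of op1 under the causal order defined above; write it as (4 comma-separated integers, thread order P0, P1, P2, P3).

op2 (invocation 2): nothing precedes it; P3's component alone gives (0, 0, 0, 1)
op1 (invocation 1): nothing precedes it; P2's component alone gives (0, 0, 1, 0)
op3 (invocation 4): componentwise max over VC(op2)=(0, 0, 0, 1), +1 at P3, giving (0, 0, 0, 2)
op6 (invocation 9): componentwise max over VC(op3)=(0, 0, 0, 2), +1 at P3, giving (0, 0, 0, 3)
op4 (invocation 6): componentwise max over VC(op6)=(0, 0, 0, 3), +1 at P1, giving (0, 1, 0, 3)
op5 (invocation 8): componentwise max over VC(op6)=(0, 0, 0, 3), +1 at P0, giving (1, 0, 0, 3)
op7 (invocation 12): componentwise max over VC(op4)=(0, 1, 0, 3), +1 at P1, giving (0, 2, 0, 3)
target: VC(op1) = (0, 0, 1, 0)

(0, 0, 1, 0)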